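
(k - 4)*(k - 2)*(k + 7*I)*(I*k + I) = I*k^4 - 7*k^3 - 5*I*k^3 + 35*k^2 + 2*I*k^2 - 14*k + 8*I*k - 56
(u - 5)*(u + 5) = u^2 - 25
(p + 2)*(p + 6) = p^2 + 8*p + 12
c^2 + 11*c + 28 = (c + 4)*(c + 7)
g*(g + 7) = g^2 + 7*g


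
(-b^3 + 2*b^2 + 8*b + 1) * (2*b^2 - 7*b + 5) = -2*b^5 + 11*b^4 - 3*b^3 - 44*b^2 + 33*b + 5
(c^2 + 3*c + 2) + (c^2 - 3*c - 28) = 2*c^2 - 26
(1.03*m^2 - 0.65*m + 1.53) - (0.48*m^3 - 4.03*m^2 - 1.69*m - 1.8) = -0.48*m^3 + 5.06*m^2 + 1.04*m + 3.33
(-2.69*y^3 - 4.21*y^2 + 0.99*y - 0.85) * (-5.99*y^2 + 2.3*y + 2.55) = 16.1131*y^5 + 19.0309*y^4 - 22.4726*y^3 - 3.367*y^2 + 0.5695*y - 2.1675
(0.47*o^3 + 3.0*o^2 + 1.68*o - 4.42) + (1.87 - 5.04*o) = 0.47*o^3 + 3.0*o^2 - 3.36*o - 2.55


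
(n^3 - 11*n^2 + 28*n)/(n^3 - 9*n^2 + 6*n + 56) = n/(n + 2)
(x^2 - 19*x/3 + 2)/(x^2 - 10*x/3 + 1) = (x - 6)/(x - 3)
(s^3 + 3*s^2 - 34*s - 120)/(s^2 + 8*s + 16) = (s^2 - s - 30)/(s + 4)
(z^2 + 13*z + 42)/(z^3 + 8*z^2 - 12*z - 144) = (z + 7)/(z^2 + 2*z - 24)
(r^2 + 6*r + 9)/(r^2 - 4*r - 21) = (r + 3)/(r - 7)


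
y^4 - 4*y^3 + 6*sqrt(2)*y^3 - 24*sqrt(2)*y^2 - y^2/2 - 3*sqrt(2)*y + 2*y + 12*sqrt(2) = (y - 4)*(y - sqrt(2)/2)*(y + sqrt(2)/2)*(y + 6*sqrt(2))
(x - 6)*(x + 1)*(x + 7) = x^3 + 2*x^2 - 41*x - 42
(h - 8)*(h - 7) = h^2 - 15*h + 56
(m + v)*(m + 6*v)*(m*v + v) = m^3*v + 7*m^2*v^2 + m^2*v + 6*m*v^3 + 7*m*v^2 + 6*v^3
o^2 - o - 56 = (o - 8)*(o + 7)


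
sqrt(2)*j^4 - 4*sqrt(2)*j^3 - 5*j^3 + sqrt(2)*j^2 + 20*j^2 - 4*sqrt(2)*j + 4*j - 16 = (j - 4)*(j - 2*sqrt(2))*(j - sqrt(2))*(sqrt(2)*j + 1)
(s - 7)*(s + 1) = s^2 - 6*s - 7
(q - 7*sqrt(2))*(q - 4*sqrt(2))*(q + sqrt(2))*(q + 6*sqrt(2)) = q^4 - 4*sqrt(2)*q^3 - 86*q^2 + 260*sqrt(2)*q + 672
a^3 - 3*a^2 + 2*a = a*(a - 2)*(a - 1)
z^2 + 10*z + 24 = (z + 4)*(z + 6)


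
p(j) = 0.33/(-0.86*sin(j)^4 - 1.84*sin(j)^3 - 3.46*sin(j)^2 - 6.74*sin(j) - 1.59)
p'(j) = 0.33*(3.44*sin(j)^3*cos(j) + 5.52*sin(j)^2*cos(j) + 6.92*sin(j)*cos(j) + 6.74*cos(j))/(-0.86*sin(j)^4 - 1.84*sin(j)^3 - 3.46*sin(j)^2 - 6.74*sin(j) - 1.59)^2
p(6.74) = -0.06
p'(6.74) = 0.11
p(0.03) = -0.18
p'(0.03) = 0.71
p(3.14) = -0.21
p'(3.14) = -0.87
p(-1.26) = 0.13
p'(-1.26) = 0.03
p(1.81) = -0.02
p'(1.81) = -0.01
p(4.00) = 0.16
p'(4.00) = -0.16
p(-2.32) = 0.17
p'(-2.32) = -0.19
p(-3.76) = -0.05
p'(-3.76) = -0.07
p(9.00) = -0.06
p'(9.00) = -0.12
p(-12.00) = -0.05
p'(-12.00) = 0.08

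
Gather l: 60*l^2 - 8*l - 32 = 60*l^2 - 8*l - 32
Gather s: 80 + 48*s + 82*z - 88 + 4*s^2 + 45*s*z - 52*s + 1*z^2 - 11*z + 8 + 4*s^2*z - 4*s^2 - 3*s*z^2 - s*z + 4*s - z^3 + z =4*s^2*z + s*(-3*z^2 + 44*z) - z^3 + z^2 + 72*z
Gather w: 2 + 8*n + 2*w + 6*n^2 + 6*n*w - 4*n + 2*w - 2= 6*n^2 + 4*n + w*(6*n + 4)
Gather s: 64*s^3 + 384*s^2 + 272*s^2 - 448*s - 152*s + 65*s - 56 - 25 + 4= 64*s^3 + 656*s^2 - 535*s - 77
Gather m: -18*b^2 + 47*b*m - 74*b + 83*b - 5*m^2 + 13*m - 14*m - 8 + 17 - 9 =-18*b^2 + 9*b - 5*m^2 + m*(47*b - 1)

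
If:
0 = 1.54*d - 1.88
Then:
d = 1.22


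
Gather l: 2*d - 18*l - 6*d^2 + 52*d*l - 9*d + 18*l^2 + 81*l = -6*d^2 - 7*d + 18*l^2 + l*(52*d + 63)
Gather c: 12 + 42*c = 42*c + 12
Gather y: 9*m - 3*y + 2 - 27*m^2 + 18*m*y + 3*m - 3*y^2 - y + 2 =-27*m^2 + 12*m - 3*y^2 + y*(18*m - 4) + 4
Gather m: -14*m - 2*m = -16*m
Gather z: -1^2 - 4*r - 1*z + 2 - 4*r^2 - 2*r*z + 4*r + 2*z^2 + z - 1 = -4*r^2 - 2*r*z + 2*z^2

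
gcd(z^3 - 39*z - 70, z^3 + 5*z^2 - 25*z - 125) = z + 5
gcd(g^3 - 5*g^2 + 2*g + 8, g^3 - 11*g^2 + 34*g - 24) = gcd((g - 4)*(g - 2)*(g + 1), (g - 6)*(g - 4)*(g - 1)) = g - 4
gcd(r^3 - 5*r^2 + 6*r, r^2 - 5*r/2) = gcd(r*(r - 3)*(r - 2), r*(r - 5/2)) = r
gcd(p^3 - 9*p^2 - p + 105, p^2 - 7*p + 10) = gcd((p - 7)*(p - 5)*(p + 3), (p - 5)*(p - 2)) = p - 5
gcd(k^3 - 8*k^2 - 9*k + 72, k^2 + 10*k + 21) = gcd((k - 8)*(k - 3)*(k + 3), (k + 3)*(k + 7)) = k + 3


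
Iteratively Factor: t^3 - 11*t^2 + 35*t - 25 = (t - 5)*(t^2 - 6*t + 5) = (t - 5)^2*(t - 1)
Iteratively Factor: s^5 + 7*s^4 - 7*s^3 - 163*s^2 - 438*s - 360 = (s + 3)*(s^4 + 4*s^3 - 19*s^2 - 106*s - 120) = (s + 3)*(s + 4)*(s^3 - 19*s - 30) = (s + 2)*(s + 3)*(s + 4)*(s^2 - 2*s - 15) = (s + 2)*(s + 3)^2*(s + 4)*(s - 5)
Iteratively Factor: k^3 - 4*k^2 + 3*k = (k)*(k^2 - 4*k + 3) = k*(k - 1)*(k - 3)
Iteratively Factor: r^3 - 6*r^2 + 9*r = (r - 3)*(r^2 - 3*r) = (r - 3)^2*(r)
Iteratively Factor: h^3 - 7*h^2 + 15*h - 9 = (h - 3)*(h^2 - 4*h + 3) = (h - 3)^2*(h - 1)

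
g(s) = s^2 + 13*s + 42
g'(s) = 2*s + 13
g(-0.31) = 38.07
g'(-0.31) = 12.38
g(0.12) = 43.57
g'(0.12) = 13.24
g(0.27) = 45.58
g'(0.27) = 13.54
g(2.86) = 87.36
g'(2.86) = 18.72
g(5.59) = 145.92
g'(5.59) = 24.18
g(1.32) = 60.90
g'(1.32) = 15.64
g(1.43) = 62.63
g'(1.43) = 15.86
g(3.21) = 94.03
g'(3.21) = 19.42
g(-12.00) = 30.00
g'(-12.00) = -11.00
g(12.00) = 342.00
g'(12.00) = 37.00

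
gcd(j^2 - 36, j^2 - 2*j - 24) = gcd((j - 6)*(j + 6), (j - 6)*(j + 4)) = j - 6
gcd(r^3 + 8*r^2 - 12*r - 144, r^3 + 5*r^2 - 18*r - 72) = r^2 + 2*r - 24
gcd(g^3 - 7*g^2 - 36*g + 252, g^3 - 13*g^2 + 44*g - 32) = 1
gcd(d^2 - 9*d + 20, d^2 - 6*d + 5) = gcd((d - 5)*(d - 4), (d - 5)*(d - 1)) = d - 5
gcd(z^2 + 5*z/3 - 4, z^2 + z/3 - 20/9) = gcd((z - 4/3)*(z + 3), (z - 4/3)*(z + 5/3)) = z - 4/3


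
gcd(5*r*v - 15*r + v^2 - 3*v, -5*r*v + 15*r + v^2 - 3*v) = v - 3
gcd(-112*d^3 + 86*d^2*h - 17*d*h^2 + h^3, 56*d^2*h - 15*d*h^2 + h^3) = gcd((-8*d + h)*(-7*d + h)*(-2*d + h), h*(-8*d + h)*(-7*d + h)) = 56*d^2 - 15*d*h + h^2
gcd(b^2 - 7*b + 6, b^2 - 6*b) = b - 6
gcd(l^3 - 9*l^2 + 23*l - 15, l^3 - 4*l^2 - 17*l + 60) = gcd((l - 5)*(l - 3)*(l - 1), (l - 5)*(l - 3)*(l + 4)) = l^2 - 8*l + 15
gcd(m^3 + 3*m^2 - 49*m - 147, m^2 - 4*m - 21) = m^2 - 4*m - 21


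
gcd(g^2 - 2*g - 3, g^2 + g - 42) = 1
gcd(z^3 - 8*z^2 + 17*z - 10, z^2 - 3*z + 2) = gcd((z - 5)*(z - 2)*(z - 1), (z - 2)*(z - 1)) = z^2 - 3*z + 2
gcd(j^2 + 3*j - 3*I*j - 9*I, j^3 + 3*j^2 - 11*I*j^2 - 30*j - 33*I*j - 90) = j + 3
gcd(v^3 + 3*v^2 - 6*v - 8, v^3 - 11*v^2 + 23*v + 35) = v + 1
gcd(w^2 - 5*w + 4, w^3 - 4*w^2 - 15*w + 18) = w - 1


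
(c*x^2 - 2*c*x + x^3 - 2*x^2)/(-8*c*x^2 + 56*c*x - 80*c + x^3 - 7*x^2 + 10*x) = x*(c + x)/(-8*c*x + 40*c + x^2 - 5*x)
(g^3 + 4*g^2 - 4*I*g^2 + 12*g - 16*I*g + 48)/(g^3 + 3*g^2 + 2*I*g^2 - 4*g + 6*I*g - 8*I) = (g - 6*I)/(g - 1)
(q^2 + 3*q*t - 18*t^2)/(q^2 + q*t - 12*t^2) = (q + 6*t)/(q + 4*t)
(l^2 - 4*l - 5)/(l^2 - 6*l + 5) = (l + 1)/(l - 1)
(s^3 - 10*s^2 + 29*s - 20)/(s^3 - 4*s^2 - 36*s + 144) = (s^2 - 6*s + 5)/(s^2 - 36)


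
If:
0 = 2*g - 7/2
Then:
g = 7/4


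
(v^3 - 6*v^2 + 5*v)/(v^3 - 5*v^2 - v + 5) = v/(v + 1)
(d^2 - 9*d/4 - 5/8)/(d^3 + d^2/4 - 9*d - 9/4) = (d - 5/2)/(d^2 - 9)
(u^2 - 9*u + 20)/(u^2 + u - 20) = (u - 5)/(u + 5)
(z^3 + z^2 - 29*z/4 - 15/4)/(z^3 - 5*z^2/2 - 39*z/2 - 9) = (z - 5/2)/(z - 6)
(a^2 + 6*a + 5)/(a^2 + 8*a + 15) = (a + 1)/(a + 3)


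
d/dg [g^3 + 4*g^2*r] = g*(3*g + 8*r)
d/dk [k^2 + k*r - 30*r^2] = 2*k + r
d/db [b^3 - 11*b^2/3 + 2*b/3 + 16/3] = 3*b^2 - 22*b/3 + 2/3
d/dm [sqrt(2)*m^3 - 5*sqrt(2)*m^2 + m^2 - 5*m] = 3*sqrt(2)*m^2 - 10*sqrt(2)*m + 2*m - 5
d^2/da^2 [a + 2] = 0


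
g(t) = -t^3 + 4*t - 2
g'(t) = 4 - 3*t^2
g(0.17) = -1.32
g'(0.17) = 3.91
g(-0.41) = -3.57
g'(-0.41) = 3.50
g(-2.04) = -1.67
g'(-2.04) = -8.48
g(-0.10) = -2.40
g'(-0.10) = 3.97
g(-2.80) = 8.75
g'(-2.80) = -19.52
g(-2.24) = 0.28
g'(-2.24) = -11.05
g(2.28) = -4.73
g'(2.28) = -11.60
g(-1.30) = -5.00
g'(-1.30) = -1.07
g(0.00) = -2.00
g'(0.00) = 4.00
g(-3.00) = 13.00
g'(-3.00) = -23.00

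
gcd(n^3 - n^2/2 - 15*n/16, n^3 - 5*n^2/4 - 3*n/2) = n^2 + 3*n/4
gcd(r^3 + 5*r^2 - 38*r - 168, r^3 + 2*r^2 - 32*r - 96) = r^2 - 2*r - 24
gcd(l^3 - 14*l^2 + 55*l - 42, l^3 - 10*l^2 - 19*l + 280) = l - 7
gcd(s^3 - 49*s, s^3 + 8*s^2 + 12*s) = s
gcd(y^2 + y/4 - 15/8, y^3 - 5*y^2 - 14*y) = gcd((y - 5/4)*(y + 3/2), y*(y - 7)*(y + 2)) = 1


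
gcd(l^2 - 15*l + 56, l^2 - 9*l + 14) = l - 7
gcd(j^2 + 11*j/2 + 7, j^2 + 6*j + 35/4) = j + 7/2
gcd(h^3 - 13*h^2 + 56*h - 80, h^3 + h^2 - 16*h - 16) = h - 4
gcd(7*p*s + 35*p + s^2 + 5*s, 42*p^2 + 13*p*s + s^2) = 7*p + s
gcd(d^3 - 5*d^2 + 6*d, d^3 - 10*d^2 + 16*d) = d^2 - 2*d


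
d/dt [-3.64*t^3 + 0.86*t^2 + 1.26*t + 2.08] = -10.92*t^2 + 1.72*t + 1.26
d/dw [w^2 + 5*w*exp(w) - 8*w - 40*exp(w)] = 5*w*exp(w) + 2*w - 35*exp(w) - 8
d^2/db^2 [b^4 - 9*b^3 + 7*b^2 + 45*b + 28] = 12*b^2 - 54*b + 14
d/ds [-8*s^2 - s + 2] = -16*s - 1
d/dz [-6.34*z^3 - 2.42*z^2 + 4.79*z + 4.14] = -19.02*z^2 - 4.84*z + 4.79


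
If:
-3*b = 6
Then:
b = -2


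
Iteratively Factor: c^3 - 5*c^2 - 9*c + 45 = (c - 5)*(c^2 - 9) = (c - 5)*(c + 3)*(c - 3)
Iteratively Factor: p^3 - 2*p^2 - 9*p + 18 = (p - 3)*(p^2 + p - 6) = (p - 3)*(p - 2)*(p + 3)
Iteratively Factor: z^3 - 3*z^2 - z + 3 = (z + 1)*(z^2 - 4*z + 3) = (z - 3)*(z + 1)*(z - 1)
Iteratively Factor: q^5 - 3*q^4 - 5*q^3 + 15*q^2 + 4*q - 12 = (q + 2)*(q^4 - 5*q^3 + 5*q^2 + 5*q - 6) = (q - 3)*(q + 2)*(q^3 - 2*q^2 - q + 2) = (q - 3)*(q - 1)*(q + 2)*(q^2 - q - 2) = (q - 3)*(q - 1)*(q + 1)*(q + 2)*(q - 2)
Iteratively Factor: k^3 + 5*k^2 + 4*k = (k + 4)*(k^2 + k) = (k + 1)*(k + 4)*(k)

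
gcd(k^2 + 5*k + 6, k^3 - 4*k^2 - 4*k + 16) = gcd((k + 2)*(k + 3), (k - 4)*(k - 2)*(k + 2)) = k + 2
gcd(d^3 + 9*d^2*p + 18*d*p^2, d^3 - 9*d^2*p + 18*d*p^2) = d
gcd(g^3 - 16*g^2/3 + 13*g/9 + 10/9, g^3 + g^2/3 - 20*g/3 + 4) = g - 2/3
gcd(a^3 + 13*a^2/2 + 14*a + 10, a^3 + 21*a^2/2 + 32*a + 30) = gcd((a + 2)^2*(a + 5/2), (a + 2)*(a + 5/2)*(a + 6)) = a^2 + 9*a/2 + 5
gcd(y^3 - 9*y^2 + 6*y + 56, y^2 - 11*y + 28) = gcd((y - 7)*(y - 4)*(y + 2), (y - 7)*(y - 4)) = y^2 - 11*y + 28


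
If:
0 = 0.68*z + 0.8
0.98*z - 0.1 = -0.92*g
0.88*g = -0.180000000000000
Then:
No Solution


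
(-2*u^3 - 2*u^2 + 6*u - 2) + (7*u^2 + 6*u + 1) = -2*u^3 + 5*u^2 + 12*u - 1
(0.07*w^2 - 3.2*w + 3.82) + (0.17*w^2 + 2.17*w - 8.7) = 0.24*w^2 - 1.03*w - 4.88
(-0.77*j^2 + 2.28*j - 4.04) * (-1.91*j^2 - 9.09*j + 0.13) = 1.4707*j^4 + 2.6445*j^3 - 13.1089*j^2 + 37.02*j - 0.5252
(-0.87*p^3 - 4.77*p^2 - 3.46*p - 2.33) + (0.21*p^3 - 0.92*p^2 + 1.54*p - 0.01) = -0.66*p^3 - 5.69*p^2 - 1.92*p - 2.34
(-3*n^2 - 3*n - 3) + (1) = -3*n^2 - 3*n - 2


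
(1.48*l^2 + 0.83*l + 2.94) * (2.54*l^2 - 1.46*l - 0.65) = 3.7592*l^4 - 0.0526*l^3 + 5.2938*l^2 - 4.8319*l - 1.911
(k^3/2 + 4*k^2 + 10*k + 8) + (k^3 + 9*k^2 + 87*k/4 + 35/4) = 3*k^3/2 + 13*k^2 + 127*k/4 + 67/4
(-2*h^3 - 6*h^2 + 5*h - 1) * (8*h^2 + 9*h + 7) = -16*h^5 - 66*h^4 - 28*h^3 - 5*h^2 + 26*h - 7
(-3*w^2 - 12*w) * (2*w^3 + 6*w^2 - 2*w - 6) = -6*w^5 - 42*w^4 - 66*w^3 + 42*w^2 + 72*w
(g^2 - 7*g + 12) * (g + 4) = g^3 - 3*g^2 - 16*g + 48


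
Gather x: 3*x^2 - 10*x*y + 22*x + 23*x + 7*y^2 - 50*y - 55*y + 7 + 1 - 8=3*x^2 + x*(45 - 10*y) + 7*y^2 - 105*y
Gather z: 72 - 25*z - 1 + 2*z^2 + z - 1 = 2*z^2 - 24*z + 70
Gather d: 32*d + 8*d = 40*d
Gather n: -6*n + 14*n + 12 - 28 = 8*n - 16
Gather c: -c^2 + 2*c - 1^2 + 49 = -c^2 + 2*c + 48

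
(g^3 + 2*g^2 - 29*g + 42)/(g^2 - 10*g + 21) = (g^2 + 5*g - 14)/(g - 7)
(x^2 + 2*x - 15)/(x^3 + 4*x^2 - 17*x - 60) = (x - 3)/(x^2 - x - 12)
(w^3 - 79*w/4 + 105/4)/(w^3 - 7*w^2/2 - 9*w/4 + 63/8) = 2*(w + 5)/(2*w + 3)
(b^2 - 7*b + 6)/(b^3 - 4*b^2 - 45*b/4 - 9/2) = 4*(b - 1)/(4*b^2 + 8*b + 3)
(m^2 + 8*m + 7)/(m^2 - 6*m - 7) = (m + 7)/(m - 7)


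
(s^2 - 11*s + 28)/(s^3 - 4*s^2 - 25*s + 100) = (s - 7)/(s^2 - 25)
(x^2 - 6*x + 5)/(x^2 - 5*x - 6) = (-x^2 + 6*x - 5)/(-x^2 + 5*x + 6)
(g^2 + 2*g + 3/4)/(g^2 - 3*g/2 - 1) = (g + 3/2)/(g - 2)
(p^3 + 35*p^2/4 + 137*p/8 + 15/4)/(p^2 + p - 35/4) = (8*p^3 + 70*p^2 + 137*p + 30)/(2*(4*p^2 + 4*p - 35))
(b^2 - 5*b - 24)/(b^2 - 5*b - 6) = (-b^2 + 5*b + 24)/(-b^2 + 5*b + 6)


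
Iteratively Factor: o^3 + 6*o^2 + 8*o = (o + 4)*(o^2 + 2*o) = o*(o + 4)*(o + 2)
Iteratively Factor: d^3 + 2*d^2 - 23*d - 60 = (d + 3)*(d^2 - d - 20) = (d + 3)*(d + 4)*(d - 5)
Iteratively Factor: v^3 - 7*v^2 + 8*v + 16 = (v - 4)*(v^2 - 3*v - 4) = (v - 4)*(v + 1)*(v - 4)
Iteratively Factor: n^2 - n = (n - 1)*(n)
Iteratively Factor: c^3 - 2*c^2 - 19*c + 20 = (c - 1)*(c^2 - c - 20) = (c - 1)*(c + 4)*(c - 5)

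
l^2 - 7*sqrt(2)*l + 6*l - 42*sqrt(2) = (l + 6)*(l - 7*sqrt(2))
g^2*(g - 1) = g^3 - g^2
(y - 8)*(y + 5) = y^2 - 3*y - 40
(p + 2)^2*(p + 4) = p^3 + 8*p^2 + 20*p + 16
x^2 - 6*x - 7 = (x - 7)*(x + 1)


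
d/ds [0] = 0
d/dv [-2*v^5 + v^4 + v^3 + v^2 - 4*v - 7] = -10*v^4 + 4*v^3 + 3*v^2 + 2*v - 4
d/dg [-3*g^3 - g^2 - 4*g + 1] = -9*g^2 - 2*g - 4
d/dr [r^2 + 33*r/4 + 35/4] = 2*r + 33/4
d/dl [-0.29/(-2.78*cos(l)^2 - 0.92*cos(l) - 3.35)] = (1.6124*cos(l) + 0.2668)*sin(l)/(2.78*cos(l)^2 + 0.92*cos(l) + 3.35)^2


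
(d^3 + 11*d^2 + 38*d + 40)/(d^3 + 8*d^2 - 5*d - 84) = (d^2 + 7*d + 10)/(d^2 + 4*d - 21)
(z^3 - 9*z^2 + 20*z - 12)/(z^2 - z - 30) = (z^2 - 3*z + 2)/(z + 5)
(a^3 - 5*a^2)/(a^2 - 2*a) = a*(a - 5)/(a - 2)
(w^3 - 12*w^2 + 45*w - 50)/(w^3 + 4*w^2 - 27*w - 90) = (w^2 - 7*w + 10)/(w^2 + 9*w + 18)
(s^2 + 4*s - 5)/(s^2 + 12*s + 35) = (s - 1)/(s + 7)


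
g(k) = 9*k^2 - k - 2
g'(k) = 18*k - 1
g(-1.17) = 11.49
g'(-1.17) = -22.06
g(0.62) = 0.84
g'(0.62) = 10.16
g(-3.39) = 104.82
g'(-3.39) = -62.02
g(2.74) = 62.83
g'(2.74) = 48.32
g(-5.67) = 293.01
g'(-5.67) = -103.06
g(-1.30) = 14.51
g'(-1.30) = -24.40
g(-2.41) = 52.68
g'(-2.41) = -44.38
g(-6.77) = 417.27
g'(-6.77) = -122.86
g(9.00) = 718.00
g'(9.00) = 161.00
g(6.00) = 316.00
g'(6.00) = 107.00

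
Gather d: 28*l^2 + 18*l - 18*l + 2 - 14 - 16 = 28*l^2 - 28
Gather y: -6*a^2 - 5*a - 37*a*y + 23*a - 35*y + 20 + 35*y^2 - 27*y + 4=-6*a^2 + 18*a + 35*y^2 + y*(-37*a - 62) + 24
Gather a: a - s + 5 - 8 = a - s - 3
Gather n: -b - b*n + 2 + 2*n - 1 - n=-b + n*(1 - b) + 1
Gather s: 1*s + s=2*s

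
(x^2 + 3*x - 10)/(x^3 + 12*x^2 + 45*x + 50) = (x - 2)/(x^2 + 7*x + 10)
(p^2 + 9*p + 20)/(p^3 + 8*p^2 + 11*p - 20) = 1/(p - 1)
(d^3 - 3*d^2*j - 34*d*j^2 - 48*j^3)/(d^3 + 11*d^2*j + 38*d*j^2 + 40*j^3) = (d^2 - 5*d*j - 24*j^2)/(d^2 + 9*d*j + 20*j^2)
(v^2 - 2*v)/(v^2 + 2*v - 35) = v*(v - 2)/(v^2 + 2*v - 35)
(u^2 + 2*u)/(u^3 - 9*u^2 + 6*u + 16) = u*(u + 2)/(u^3 - 9*u^2 + 6*u + 16)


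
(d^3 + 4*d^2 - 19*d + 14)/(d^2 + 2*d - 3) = (d^2 + 5*d - 14)/(d + 3)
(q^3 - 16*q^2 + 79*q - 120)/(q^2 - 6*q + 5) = (q^2 - 11*q + 24)/(q - 1)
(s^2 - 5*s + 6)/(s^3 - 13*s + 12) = (s - 2)/(s^2 + 3*s - 4)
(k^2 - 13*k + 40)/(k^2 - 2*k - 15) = (k - 8)/(k + 3)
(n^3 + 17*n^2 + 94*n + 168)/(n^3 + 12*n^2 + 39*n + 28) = (n + 6)/(n + 1)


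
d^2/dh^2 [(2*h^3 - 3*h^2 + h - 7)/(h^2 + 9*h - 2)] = 2*(194*h^3 - 147*h^2 - 159*h - 575)/(h^6 + 27*h^5 + 237*h^4 + 621*h^3 - 474*h^2 + 108*h - 8)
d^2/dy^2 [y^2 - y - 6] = 2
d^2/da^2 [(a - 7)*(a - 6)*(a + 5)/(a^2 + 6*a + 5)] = 112/(a^3 + 3*a^2 + 3*a + 1)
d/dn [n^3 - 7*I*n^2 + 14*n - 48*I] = 3*n^2 - 14*I*n + 14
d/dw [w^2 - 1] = 2*w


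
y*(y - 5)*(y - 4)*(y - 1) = y^4 - 10*y^3 + 29*y^2 - 20*y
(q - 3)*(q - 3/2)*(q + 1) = q^3 - 7*q^2/2 + 9/2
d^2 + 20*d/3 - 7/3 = (d - 1/3)*(d + 7)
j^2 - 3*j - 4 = (j - 4)*(j + 1)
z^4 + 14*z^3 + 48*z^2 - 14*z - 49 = (z - 1)*(z + 1)*(z + 7)^2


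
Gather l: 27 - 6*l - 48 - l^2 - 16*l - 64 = -l^2 - 22*l - 85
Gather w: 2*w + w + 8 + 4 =3*w + 12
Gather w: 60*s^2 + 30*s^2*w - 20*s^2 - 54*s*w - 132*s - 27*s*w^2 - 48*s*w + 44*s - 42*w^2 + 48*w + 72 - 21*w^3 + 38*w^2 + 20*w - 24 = 40*s^2 - 88*s - 21*w^3 + w^2*(-27*s - 4) + w*(30*s^2 - 102*s + 68) + 48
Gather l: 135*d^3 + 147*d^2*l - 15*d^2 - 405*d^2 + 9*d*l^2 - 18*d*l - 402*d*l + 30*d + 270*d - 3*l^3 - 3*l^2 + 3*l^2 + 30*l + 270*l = 135*d^3 - 420*d^2 + 9*d*l^2 + 300*d - 3*l^3 + l*(147*d^2 - 420*d + 300)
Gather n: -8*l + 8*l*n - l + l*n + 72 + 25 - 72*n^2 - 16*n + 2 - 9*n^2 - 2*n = -9*l - 81*n^2 + n*(9*l - 18) + 99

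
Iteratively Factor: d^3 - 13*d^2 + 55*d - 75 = (d - 5)*(d^2 - 8*d + 15) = (d - 5)*(d - 3)*(d - 5)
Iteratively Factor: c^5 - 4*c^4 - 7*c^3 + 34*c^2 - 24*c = (c)*(c^4 - 4*c^3 - 7*c^2 + 34*c - 24) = c*(c - 2)*(c^3 - 2*c^2 - 11*c + 12) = c*(c - 4)*(c - 2)*(c^2 + 2*c - 3) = c*(c - 4)*(c - 2)*(c + 3)*(c - 1)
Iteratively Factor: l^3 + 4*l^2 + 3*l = (l + 3)*(l^2 + l) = (l + 1)*(l + 3)*(l)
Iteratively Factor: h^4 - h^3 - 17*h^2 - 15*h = (h + 3)*(h^3 - 4*h^2 - 5*h) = h*(h + 3)*(h^2 - 4*h - 5) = h*(h - 5)*(h + 3)*(h + 1)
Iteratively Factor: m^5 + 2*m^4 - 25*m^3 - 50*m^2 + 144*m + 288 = (m + 2)*(m^4 - 25*m^2 + 144) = (m + 2)*(m + 3)*(m^3 - 3*m^2 - 16*m + 48) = (m + 2)*(m + 3)*(m + 4)*(m^2 - 7*m + 12) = (m - 3)*(m + 2)*(m + 3)*(m + 4)*(m - 4)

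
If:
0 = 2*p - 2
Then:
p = 1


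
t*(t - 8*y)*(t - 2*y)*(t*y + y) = t^4*y - 10*t^3*y^2 + t^3*y + 16*t^2*y^3 - 10*t^2*y^2 + 16*t*y^3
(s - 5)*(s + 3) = s^2 - 2*s - 15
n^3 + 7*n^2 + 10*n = n*(n + 2)*(n + 5)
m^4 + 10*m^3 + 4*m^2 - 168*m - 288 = (m - 4)*(m + 2)*(m + 6)^2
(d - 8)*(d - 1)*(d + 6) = d^3 - 3*d^2 - 46*d + 48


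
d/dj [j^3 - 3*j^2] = 3*j*(j - 2)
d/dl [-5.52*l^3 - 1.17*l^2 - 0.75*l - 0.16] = -16.56*l^2 - 2.34*l - 0.75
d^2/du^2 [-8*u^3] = -48*u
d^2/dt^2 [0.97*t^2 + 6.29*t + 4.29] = 1.94000000000000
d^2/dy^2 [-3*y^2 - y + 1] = -6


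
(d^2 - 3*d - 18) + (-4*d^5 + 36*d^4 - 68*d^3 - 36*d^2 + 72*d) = -4*d^5 + 36*d^4 - 68*d^3 - 35*d^2 + 69*d - 18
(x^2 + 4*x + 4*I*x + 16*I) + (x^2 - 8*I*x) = 2*x^2 + 4*x - 4*I*x + 16*I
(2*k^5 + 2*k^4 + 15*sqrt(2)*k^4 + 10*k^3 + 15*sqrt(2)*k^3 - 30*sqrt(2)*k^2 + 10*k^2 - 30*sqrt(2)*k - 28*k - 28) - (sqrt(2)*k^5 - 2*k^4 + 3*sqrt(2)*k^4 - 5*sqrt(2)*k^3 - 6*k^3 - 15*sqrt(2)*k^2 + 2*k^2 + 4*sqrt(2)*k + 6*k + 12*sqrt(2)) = -sqrt(2)*k^5 + 2*k^5 + 4*k^4 + 12*sqrt(2)*k^4 + 16*k^3 + 20*sqrt(2)*k^3 - 15*sqrt(2)*k^2 + 8*k^2 - 34*sqrt(2)*k - 34*k - 28 - 12*sqrt(2)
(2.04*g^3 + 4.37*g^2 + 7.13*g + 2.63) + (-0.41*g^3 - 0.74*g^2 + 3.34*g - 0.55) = 1.63*g^3 + 3.63*g^2 + 10.47*g + 2.08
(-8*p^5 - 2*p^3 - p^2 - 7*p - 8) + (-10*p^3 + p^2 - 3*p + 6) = -8*p^5 - 12*p^3 - 10*p - 2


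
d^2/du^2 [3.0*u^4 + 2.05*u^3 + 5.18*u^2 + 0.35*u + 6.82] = 36.0*u^2 + 12.3*u + 10.36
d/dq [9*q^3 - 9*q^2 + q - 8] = 27*q^2 - 18*q + 1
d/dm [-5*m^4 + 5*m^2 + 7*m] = -20*m^3 + 10*m + 7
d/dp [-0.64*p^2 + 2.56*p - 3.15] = 2.56 - 1.28*p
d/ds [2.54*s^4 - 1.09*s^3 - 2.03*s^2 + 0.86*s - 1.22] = 10.16*s^3 - 3.27*s^2 - 4.06*s + 0.86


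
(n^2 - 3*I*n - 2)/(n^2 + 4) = (n - I)/(n + 2*I)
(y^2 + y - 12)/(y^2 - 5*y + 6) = (y + 4)/(y - 2)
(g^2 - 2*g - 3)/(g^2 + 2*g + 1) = (g - 3)/(g + 1)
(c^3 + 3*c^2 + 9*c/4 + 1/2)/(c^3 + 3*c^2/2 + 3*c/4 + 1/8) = 2*(c + 2)/(2*c + 1)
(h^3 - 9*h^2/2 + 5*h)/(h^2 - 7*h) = (h^2 - 9*h/2 + 5)/(h - 7)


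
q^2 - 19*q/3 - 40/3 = (q - 8)*(q + 5/3)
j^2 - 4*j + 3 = (j - 3)*(j - 1)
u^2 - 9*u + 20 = (u - 5)*(u - 4)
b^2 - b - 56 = (b - 8)*(b + 7)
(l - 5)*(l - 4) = l^2 - 9*l + 20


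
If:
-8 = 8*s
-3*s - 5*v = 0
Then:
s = -1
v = 3/5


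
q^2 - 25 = (q - 5)*(q + 5)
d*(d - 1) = d^2 - d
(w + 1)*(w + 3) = w^2 + 4*w + 3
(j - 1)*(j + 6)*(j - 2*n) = j^3 - 2*j^2*n + 5*j^2 - 10*j*n - 6*j + 12*n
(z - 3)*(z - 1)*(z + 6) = z^3 + 2*z^2 - 21*z + 18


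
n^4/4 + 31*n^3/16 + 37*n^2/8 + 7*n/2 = n*(n/4 + 1)*(n + 7/4)*(n + 2)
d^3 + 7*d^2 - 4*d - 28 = (d - 2)*(d + 2)*(d + 7)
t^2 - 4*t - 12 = (t - 6)*(t + 2)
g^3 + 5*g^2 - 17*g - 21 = (g - 3)*(g + 1)*(g + 7)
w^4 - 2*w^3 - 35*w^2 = w^2*(w - 7)*(w + 5)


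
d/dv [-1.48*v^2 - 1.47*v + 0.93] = -2.96*v - 1.47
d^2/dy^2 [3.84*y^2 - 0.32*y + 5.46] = 7.68000000000000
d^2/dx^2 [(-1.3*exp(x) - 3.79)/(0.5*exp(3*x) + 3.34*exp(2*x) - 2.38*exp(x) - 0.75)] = (-1.3*exp(6*x) - 15.0405*exp(5*x) - 90.31258*exp(4*x) - 176.770156*exp(3*x) + 58.052154*exp(2*x) - 57.123376*exp(x) + 6.0339)*exp(x)/(0.125*exp(9*x) + 2.505*exp(8*x) + 14.9484*exp(7*x) + 12.849604*exp(6*x) - 78.669384*exp(5*x) + 37.012188*exp(4*x) + 23.133878*exp(3*x) - 7.10865*exp(2*x) - 4.01625*exp(x) - 0.421875)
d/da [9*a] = 9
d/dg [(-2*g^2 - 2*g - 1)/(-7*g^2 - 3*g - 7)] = (-8*g^2 + 14*g + 11)/(49*g^4 + 42*g^3 + 107*g^2 + 42*g + 49)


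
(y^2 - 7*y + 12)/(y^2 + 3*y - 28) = (y - 3)/(y + 7)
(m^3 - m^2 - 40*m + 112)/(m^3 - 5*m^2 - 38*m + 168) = (m^2 + 3*m - 28)/(m^2 - m - 42)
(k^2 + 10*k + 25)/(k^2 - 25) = (k + 5)/(k - 5)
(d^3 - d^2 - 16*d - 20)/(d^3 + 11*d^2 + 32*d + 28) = (d - 5)/(d + 7)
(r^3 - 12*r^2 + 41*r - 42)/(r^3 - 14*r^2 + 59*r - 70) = (r - 3)/(r - 5)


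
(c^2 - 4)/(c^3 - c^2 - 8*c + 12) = (c + 2)/(c^2 + c - 6)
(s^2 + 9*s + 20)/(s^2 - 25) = (s + 4)/(s - 5)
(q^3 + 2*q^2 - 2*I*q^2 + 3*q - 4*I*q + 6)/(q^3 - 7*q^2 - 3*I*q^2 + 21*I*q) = (q^2 + q*(2 + I) + 2*I)/(q*(q - 7))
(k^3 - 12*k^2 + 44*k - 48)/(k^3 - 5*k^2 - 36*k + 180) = (k^2 - 6*k + 8)/(k^2 + k - 30)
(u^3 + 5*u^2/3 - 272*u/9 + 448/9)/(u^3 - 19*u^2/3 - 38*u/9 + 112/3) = (3*u^2 + 13*u - 56)/(3*u^2 - 11*u - 42)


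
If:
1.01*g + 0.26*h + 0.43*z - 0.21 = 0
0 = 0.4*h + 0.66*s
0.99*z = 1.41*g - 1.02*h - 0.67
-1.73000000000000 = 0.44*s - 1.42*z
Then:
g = 0.07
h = -2.13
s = 1.29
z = 1.62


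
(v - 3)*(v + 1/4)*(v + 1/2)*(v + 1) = v^4 - 5*v^3/4 - 35*v^2/8 - 5*v/2 - 3/8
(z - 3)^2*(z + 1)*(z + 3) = z^4 - 2*z^3 - 12*z^2 + 18*z + 27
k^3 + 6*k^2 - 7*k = k*(k - 1)*(k + 7)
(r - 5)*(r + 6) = r^2 + r - 30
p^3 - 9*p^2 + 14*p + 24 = (p - 6)*(p - 4)*(p + 1)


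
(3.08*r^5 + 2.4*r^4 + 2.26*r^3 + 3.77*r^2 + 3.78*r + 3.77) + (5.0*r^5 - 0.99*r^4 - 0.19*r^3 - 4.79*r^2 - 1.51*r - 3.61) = 8.08*r^5 + 1.41*r^4 + 2.07*r^3 - 1.02*r^2 + 2.27*r + 0.16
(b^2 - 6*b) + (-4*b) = b^2 - 10*b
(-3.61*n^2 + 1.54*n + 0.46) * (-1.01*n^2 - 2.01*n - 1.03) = 3.6461*n^4 + 5.7007*n^3 + 0.158300000000001*n^2 - 2.5108*n - 0.4738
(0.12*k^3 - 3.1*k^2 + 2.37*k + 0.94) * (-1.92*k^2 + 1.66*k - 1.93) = -0.2304*k^5 + 6.1512*k^4 - 9.928*k^3 + 8.1124*k^2 - 3.0137*k - 1.8142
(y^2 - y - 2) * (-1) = -y^2 + y + 2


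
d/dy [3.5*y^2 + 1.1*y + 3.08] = 7.0*y + 1.1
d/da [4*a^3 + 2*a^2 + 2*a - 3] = 12*a^2 + 4*a + 2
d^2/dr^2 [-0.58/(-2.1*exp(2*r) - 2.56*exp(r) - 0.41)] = (0.58*(4.2*exp(r) + 2.56)*(8.4*exp(r) + 5.12)*exp(r) - (4.872*exp(r) + 1.4848)*(2.1*exp(2*r) + 2.56*exp(r) + 0.41))*exp(r)/(2.1*exp(2*r) + 2.56*exp(r) + 0.41)^3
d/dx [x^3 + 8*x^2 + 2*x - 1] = 3*x^2 + 16*x + 2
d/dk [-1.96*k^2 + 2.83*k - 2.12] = 2.83 - 3.92*k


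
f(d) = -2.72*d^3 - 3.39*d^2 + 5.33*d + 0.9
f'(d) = -8.16*d^2 - 6.78*d + 5.33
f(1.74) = -14.42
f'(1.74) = -31.17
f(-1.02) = -5.18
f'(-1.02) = 3.76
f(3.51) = -139.78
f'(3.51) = -119.00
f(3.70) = -163.56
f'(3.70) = -131.47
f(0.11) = 1.44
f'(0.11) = 4.49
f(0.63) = 2.23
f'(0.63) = -2.18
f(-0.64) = -3.19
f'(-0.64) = 6.33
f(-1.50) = -5.54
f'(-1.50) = -2.86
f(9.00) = -2208.60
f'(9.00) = -716.65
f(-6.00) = 434.40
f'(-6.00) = -247.75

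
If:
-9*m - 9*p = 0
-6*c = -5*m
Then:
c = -5*p/6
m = -p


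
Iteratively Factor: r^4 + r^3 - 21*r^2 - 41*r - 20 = (r + 1)*(r^3 - 21*r - 20) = (r + 1)^2*(r^2 - r - 20) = (r + 1)^2*(r + 4)*(r - 5)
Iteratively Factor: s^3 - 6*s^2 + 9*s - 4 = (s - 1)*(s^2 - 5*s + 4) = (s - 4)*(s - 1)*(s - 1)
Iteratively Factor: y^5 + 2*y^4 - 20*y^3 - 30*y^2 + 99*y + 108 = (y - 3)*(y^4 + 5*y^3 - 5*y^2 - 45*y - 36) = (y - 3)*(y + 3)*(y^3 + 2*y^2 - 11*y - 12) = (y - 3)^2*(y + 3)*(y^2 + 5*y + 4) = (y - 3)^2*(y + 3)*(y + 4)*(y + 1)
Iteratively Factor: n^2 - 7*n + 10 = (n - 2)*(n - 5)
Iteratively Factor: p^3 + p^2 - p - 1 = (p + 1)*(p^2 - 1) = (p + 1)^2*(p - 1)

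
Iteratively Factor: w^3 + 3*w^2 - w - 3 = (w - 1)*(w^2 + 4*w + 3) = (w - 1)*(w + 3)*(w + 1)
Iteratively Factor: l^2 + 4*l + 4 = (l + 2)*(l + 2)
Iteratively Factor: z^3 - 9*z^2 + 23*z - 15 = (z - 1)*(z^2 - 8*z + 15) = (z - 3)*(z - 1)*(z - 5)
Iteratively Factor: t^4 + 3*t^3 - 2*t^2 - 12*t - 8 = (t + 2)*(t^3 + t^2 - 4*t - 4) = (t + 1)*(t + 2)*(t^2 - 4) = (t + 1)*(t + 2)^2*(t - 2)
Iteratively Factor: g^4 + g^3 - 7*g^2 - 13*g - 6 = (g - 3)*(g^3 + 4*g^2 + 5*g + 2) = (g - 3)*(g + 1)*(g^2 + 3*g + 2) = (g - 3)*(g + 1)*(g + 2)*(g + 1)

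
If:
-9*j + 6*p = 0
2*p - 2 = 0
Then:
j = 2/3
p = 1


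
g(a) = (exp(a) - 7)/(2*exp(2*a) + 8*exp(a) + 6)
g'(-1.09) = 0.30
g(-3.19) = -1.10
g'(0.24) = 0.32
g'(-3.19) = 0.06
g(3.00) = 0.01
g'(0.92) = 0.20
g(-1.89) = -0.94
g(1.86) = -0.00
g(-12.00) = -1.17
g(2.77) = 0.01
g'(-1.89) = 0.19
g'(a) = (exp(a) - 7)*(-4*exp(2*a) - 8*exp(a))/(2*exp(2*a) + 8*exp(a) + 6)^2 + exp(a)/(2*exp(2*a) + 8*exp(a) + 6)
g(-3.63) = -1.12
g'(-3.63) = 0.04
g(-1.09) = -0.75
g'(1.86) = 0.05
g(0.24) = -0.30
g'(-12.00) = 0.00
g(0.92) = -0.12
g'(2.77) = -0.00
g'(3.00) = 0.00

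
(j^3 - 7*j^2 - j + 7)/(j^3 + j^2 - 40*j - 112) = (j^2 - 1)/(j^2 + 8*j + 16)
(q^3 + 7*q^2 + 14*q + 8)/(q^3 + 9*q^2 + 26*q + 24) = (q + 1)/(q + 3)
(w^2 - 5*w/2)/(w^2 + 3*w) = (w - 5/2)/(w + 3)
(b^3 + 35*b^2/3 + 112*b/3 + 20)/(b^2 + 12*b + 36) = (3*b^2 + 17*b + 10)/(3*(b + 6))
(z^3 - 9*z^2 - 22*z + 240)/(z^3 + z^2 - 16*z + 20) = (z^2 - 14*z + 48)/(z^2 - 4*z + 4)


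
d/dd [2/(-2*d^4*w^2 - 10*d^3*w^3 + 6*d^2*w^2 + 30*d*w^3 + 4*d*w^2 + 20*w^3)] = (4*d^3 + 15*d^2*w - 6*d - 15*w - 2)/(w^2*(-d^4 - 5*d^3*w + 3*d^2 + 15*d*w + 2*d + 10*w)^2)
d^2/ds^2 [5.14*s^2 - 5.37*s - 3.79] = 10.2800000000000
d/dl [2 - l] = -1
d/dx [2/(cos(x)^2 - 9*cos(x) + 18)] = 2*(2*cos(x) - 9)*sin(x)/(cos(x)^2 - 9*cos(x) + 18)^2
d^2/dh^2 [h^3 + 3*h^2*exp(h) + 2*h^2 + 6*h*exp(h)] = 3*h^2*exp(h) + 18*h*exp(h) + 6*h + 18*exp(h) + 4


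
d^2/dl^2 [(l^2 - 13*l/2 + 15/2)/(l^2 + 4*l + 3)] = 3*(-7*l^3 + 9*l^2 + 99*l + 123)/(l^6 + 12*l^5 + 57*l^4 + 136*l^3 + 171*l^2 + 108*l + 27)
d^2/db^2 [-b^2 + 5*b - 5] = -2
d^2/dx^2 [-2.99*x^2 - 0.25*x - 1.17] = -5.98000000000000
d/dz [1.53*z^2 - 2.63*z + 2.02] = 3.06*z - 2.63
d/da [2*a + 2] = 2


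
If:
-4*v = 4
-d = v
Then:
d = 1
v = -1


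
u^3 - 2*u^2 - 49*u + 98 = (u - 7)*(u - 2)*(u + 7)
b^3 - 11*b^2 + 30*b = b*(b - 6)*(b - 5)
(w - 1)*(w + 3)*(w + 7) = w^3 + 9*w^2 + 11*w - 21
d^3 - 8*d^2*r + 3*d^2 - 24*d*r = d*(d + 3)*(d - 8*r)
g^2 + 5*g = g*(g + 5)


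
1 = 1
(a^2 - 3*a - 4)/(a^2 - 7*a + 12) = (a + 1)/(a - 3)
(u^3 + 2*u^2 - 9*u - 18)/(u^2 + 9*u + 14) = (u^2 - 9)/(u + 7)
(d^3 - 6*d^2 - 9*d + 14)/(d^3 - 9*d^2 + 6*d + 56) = (d - 1)/(d - 4)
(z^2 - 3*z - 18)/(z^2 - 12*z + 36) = (z + 3)/(z - 6)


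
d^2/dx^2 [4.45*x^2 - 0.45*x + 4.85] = 8.90000000000000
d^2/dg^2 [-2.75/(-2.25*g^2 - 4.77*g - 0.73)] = (-27.84375*g^2 - 59.02875*g + 2.75*(4.5*g + 4.77)*(9.0*g + 9.54) - 9.03375)/(2.25*g^2 + 4.77*g + 0.73)^3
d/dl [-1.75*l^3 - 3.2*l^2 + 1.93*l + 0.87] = -5.25*l^2 - 6.4*l + 1.93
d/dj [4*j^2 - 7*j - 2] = 8*j - 7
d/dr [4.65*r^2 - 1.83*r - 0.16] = 9.3*r - 1.83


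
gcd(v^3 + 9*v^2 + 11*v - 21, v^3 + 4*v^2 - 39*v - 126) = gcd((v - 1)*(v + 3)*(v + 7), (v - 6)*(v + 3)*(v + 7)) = v^2 + 10*v + 21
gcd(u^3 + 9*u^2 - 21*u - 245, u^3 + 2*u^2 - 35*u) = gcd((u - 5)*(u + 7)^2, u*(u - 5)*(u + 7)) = u^2 + 2*u - 35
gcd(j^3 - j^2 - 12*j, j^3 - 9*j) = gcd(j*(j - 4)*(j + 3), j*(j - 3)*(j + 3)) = j^2 + 3*j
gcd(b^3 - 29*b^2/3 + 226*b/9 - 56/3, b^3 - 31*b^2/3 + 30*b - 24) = b^2 - 22*b/3 + 8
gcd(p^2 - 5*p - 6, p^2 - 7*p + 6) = p - 6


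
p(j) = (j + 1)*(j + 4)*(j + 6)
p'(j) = (j + 1)*(j + 4) + (j + 1)*(j + 6) + (j + 4)*(j + 6) = 3*j^2 + 22*j + 34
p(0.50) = 43.88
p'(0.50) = 45.75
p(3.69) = 349.48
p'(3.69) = 156.03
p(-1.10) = -1.42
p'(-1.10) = 13.43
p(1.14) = 78.54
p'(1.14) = 62.98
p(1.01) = 70.59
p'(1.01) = 59.28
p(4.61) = 512.49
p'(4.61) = 199.18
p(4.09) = 415.49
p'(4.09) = 174.16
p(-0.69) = 5.45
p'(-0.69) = 20.25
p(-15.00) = -1386.00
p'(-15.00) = 379.00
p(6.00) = 840.00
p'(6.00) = 274.00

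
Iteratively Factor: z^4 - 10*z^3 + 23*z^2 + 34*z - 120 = (z - 4)*(z^3 - 6*z^2 - z + 30) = (z - 5)*(z - 4)*(z^2 - z - 6) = (z - 5)*(z - 4)*(z + 2)*(z - 3)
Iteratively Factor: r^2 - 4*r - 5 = (r + 1)*(r - 5)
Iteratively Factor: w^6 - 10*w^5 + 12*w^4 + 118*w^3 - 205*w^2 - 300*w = (w - 5)*(w^5 - 5*w^4 - 13*w^3 + 53*w^2 + 60*w) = (w - 5)*(w + 1)*(w^4 - 6*w^3 - 7*w^2 + 60*w) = w*(w - 5)*(w + 1)*(w^3 - 6*w^2 - 7*w + 60) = w*(w - 5)*(w + 1)*(w + 3)*(w^2 - 9*w + 20) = w*(w - 5)^2*(w + 1)*(w + 3)*(w - 4)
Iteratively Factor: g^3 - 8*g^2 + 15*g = (g - 3)*(g^2 - 5*g) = g*(g - 3)*(g - 5)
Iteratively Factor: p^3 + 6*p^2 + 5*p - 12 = (p + 4)*(p^2 + 2*p - 3) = (p - 1)*(p + 4)*(p + 3)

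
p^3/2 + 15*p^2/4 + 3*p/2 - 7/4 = (p/2 + 1/2)*(p - 1/2)*(p + 7)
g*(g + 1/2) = g^2 + g/2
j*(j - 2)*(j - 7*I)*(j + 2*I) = j^4 - 2*j^3 - 5*I*j^3 + 14*j^2 + 10*I*j^2 - 28*j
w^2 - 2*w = w*(w - 2)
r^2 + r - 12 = (r - 3)*(r + 4)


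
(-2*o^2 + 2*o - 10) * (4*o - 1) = -8*o^3 + 10*o^2 - 42*o + 10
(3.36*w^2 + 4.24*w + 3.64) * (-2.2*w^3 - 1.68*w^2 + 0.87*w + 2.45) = -7.392*w^5 - 14.9728*w^4 - 12.208*w^3 + 5.8056*w^2 + 13.5548*w + 8.918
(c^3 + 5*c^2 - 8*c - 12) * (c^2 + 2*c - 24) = c^5 + 7*c^4 - 22*c^3 - 148*c^2 + 168*c + 288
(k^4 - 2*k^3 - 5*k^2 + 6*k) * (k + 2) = k^5 - 9*k^3 - 4*k^2 + 12*k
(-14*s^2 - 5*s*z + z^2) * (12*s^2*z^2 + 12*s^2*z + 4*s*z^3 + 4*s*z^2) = -168*s^4*z^2 - 168*s^4*z - 116*s^3*z^3 - 116*s^3*z^2 - 8*s^2*z^4 - 8*s^2*z^3 + 4*s*z^5 + 4*s*z^4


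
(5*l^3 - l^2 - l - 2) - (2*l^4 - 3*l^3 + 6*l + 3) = -2*l^4 + 8*l^3 - l^2 - 7*l - 5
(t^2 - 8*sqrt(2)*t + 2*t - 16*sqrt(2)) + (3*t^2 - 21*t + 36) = 4*t^2 - 19*t - 8*sqrt(2)*t - 16*sqrt(2) + 36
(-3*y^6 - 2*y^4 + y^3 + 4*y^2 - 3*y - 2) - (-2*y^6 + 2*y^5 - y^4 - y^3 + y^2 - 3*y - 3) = -y^6 - 2*y^5 - y^4 + 2*y^3 + 3*y^2 + 1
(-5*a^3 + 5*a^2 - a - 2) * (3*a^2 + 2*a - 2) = -15*a^5 + 5*a^4 + 17*a^3 - 18*a^2 - 2*a + 4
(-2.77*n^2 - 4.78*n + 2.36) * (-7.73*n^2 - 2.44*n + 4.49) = 21.4121*n^4 + 43.7082*n^3 - 19.0169*n^2 - 27.2206*n + 10.5964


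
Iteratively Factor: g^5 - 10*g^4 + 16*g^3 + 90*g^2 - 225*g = (g)*(g^4 - 10*g^3 + 16*g^2 + 90*g - 225) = g*(g - 3)*(g^3 - 7*g^2 - 5*g + 75) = g*(g - 5)*(g - 3)*(g^2 - 2*g - 15) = g*(g - 5)*(g - 3)*(g + 3)*(g - 5)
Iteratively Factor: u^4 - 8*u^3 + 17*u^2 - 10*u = (u - 1)*(u^3 - 7*u^2 + 10*u) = (u - 2)*(u - 1)*(u^2 - 5*u) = (u - 5)*(u - 2)*(u - 1)*(u)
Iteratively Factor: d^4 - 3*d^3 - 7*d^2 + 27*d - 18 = (d + 3)*(d^3 - 6*d^2 + 11*d - 6) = (d - 1)*(d + 3)*(d^2 - 5*d + 6) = (d - 2)*(d - 1)*(d + 3)*(d - 3)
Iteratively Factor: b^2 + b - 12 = (b - 3)*(b + 4)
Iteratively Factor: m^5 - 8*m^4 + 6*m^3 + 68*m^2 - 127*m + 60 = (m - 1)*(m^4 - 7*m^3 - m^2 + 67*m - 60) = (m - 1)^2*(m^3 - 6*m^2 - 7*m + 60) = (m - 4)*(m - 1)^2*(m^2 - 2*m - 15) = (m - 5)*(m - 4)*(m - 1)^2*(m + 3)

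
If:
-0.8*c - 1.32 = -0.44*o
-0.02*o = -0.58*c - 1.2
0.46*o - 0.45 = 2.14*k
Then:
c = -2.10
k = -0.38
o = -0.81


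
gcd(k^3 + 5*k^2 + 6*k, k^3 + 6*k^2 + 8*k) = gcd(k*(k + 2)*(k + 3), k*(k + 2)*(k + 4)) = k^2 + 2*k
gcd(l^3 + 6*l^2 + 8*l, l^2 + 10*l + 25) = 1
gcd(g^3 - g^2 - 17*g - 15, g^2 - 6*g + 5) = g - 5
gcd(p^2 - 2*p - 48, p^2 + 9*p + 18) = p + 6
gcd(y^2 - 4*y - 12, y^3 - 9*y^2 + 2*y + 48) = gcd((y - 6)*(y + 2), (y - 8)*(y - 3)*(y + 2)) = y + 2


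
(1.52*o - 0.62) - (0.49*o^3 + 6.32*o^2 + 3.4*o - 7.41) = -0.49*o^3 - 6.32*o^2 - 1.88*o + 6.79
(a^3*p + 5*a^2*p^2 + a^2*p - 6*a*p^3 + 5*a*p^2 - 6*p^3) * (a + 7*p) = a^4*p + 12*a^3*p^2 + a^3*p + 29*a^2*p^3 + 12*a^2*p^2 - 42*a*p^4 + 29*a*p^3 - 42*p^4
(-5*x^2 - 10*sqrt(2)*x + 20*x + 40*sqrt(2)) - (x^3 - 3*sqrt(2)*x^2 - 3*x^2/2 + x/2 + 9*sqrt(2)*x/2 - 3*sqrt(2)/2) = -x^3 - 7*x^2/2 + 3*sqrt(2)*x^2 - 29*sqrt(2)*x/2 + 39*x/2 + 83*sqrt(2)/2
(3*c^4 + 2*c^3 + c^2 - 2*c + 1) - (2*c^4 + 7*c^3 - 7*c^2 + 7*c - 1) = c^4 - 5*c^3 + 8*c^2 - 9*c + 2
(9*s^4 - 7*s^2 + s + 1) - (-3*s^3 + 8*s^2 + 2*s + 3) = 9*s^4 + 3*s^3 - 15*s^2 - s - 2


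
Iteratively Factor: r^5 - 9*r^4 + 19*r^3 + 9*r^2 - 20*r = (r - 1)*(r^4 - 8*r^3 + 11*r^2 + 20*r) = r*(r - 1)*(r^3 - 8*r^2 + 11*r + 20) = r*(r - 1)*(r + 1)*(r^2 - 9*r + 20) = r*(r - 4)*(r - 1)*(r + 1)*(r - 5)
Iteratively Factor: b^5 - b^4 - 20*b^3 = (b)*(b^4 - b^3 - 20*b^2) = b^2*(b^3 - b^2 - 20*b) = b^2*(b - 5)*(b^2 + 4*b) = b^2*(b - 5)*(b + 4)*(b)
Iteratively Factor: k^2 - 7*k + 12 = (k - 3)*(k - 4)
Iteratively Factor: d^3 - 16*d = (d + 4)*(d^2 - 4*d) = d*(d + 4)*(d - 4)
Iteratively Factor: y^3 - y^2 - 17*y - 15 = (y + 1)*(y^2 - 2*y - 15) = (y - 5)*(y + 1)*(y + 3)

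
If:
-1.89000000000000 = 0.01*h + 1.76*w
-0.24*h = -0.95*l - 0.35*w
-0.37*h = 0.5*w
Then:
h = 1.46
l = 0.77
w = -1.08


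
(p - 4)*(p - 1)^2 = p^3 - 6*p^2 + 9*p - 4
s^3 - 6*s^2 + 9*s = s*(s - 3)^2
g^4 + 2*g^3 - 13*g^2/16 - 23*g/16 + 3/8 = (g - 3/4)*(g - 1/4)*(g + 1)*(g + 2)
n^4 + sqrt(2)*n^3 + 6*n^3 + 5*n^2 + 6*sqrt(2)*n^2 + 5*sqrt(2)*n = n*(n + 1)*(n + 5)*(n + sqrt(2))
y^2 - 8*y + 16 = (y - 4)^2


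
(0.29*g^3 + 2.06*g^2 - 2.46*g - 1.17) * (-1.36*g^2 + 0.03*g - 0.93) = -0.3944*g^5 - 2.7929*g^4 + 3.1377*g^3 - 0.3984*g^2 + 2.2527*g + 1.0881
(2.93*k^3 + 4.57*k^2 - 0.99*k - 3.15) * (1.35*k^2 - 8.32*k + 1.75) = 3.9555*k^5 - 18.2081*k^4 - 34.2314*k^3 + 11.9818*k^2 + 24.4755*k - 5.5125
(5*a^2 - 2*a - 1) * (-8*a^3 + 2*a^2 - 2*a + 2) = -40*a^5 + 26*a^4 - 6*a^3 + 12*a^2 - 2*a - 2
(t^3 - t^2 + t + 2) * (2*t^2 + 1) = 2*t^5 - 2*t^4 + 3*t^3 + 3*t^2 + t + 2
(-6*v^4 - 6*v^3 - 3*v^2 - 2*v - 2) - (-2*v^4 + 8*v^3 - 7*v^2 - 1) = -4*v^4 - 14*v^3 + 4*v^2 - 2*v - 1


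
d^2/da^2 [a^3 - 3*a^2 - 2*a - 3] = 6*a - 6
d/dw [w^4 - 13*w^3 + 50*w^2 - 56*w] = 4*w^3 - 39*w^2 + 100*w - 56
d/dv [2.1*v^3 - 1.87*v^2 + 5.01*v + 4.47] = 6.3*v^2 - 3.74*v + 5.01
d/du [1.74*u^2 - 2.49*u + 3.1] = 3.48*u - 2.49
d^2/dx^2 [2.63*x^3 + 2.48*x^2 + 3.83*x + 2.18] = 15.78*x + 4.96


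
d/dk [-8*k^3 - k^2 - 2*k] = -24*k^2 - 2*k - 2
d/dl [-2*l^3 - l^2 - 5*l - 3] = -6*l^2 - 2*l - 5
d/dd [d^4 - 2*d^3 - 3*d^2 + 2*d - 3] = 4*d^3 - 6*d^2 - 6*d + 2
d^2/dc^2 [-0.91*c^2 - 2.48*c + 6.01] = -1.82000000000000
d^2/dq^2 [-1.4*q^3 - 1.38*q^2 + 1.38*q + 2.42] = -8.4*q - 2.76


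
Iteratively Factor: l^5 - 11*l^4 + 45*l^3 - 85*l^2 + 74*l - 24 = (l - 4)*(l^4 - 7*l^3 + 17*l^2 - 17*l + 6) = (l - 4)*(l - 2)*(l^3 - 5*l^2 + 7*l - 3) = (l - 4)*(l - 2)*(l - 1)*(l^2 - 4*l + 3) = (l - 4)*(l - 2)*(l - 1)^2*(l - 3)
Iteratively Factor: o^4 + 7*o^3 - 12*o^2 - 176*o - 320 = (o + 4)*(o^3 + 3*o^2 - 24*o - 80) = (o + 4)^2*(o^2 - o - 20) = (o + 4)^3*(o - 5)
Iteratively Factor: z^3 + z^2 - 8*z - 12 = (z - 3)*(z^2 + 4*z + 4) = (z - 3)*(z + 2)*(z + 2)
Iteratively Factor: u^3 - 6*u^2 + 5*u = (u - 5)*(u^2 - u) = (u - 5)*(u - 1)*(u)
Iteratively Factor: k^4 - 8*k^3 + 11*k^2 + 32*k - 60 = (k - 3)*(k^3 - 5*k^2 - 4*k + 20) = (k - 5)*(k - 3)*(k^2 - 4) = (k - 5)*(k - 3)*(k + 2)*(k - 2)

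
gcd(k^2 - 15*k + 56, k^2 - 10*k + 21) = k - 7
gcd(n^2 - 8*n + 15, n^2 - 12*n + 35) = n - 5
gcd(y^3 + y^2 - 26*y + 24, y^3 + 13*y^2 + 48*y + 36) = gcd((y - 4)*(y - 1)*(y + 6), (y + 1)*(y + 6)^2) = y + 6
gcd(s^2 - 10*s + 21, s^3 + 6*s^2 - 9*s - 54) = s - 3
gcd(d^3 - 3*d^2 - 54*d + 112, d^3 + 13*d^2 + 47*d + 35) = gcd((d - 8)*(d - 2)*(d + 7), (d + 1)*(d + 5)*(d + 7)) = d + 7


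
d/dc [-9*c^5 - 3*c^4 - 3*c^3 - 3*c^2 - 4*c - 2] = -45*c^4 - 12*c^3 - 9*c^2 - 6*c - 4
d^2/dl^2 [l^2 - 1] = 2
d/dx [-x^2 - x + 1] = -2*x - 1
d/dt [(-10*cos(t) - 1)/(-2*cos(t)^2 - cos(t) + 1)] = (-20*sin(t)^2 + 4*cos(t) + 31)*sin(t)/(cos(t) + cos(2*t))^2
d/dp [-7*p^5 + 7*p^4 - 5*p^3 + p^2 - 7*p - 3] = -35*p^4 + 28*p^3 - 15*p^2 + 2*p - 7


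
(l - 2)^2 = l^2 - 4*l + 4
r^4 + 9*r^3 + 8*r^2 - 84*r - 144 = (r - 3)*(r + 2)*(r + 4)*(r + 6)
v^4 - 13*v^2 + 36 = (v - 3)*(v - 2)*(v + 2)*(v + 3)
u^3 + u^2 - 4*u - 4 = (u - 2)*(u + 1)*(u + 2)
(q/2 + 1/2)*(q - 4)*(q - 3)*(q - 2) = q^4/2 - 4*q^3 + 17*q^2/2 + q - 12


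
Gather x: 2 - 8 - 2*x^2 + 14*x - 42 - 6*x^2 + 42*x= -8*x^2 + 56*x - 48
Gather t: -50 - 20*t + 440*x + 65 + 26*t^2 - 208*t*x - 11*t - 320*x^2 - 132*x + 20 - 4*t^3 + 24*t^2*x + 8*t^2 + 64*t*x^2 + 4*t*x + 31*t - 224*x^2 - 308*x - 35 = -4*t^3 + t^2*(24*x + 34) + t*(64*x^2 - 204*x) - 544*x^2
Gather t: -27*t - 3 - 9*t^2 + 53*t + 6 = -9*t^2 + 26*t + 3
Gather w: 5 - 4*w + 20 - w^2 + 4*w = 25 - w^2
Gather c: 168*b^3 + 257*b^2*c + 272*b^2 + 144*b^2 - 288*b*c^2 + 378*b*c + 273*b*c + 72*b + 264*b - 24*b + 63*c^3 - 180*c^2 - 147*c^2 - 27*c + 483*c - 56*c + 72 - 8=168*b^3 + 416*b^2 + 312*b + 63*c^3 + c^2*(-288*b - 327) + c*(257*b^2 + 651*b + 400) + 64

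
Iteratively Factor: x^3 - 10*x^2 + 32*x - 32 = (x - 4)*(x^2 - 6*x + 8) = (x - 4)*(x - 2)*(x - 4)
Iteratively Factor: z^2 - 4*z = (z)*(z - 4)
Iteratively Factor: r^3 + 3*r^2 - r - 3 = (r - 1)*(r^2 + 4*r + 3) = (r - 1)*(r + 3)*(r + 1)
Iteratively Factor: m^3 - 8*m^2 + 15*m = (m)*(m^2 - 8*m + 15) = m*(m - 3)*(m - 5)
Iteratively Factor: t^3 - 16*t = (t + 4)*(t^2 - 4*t) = (t - 4)*(t + 4)*(t)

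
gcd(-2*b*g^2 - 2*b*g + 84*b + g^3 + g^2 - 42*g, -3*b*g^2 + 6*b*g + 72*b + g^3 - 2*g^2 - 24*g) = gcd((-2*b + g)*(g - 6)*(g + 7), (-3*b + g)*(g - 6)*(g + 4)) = g - 6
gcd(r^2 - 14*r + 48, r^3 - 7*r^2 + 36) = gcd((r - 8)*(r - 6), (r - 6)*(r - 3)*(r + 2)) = r - 6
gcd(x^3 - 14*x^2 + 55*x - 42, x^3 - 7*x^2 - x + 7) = x^2 - 8*x + 7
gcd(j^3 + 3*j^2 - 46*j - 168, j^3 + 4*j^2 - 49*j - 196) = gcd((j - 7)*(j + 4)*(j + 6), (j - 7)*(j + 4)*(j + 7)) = j^2 - 3*j - 28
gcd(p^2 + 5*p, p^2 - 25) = p + 5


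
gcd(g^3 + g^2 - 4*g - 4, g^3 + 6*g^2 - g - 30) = g - 2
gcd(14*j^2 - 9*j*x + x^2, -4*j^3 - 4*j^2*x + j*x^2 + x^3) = -2*j + x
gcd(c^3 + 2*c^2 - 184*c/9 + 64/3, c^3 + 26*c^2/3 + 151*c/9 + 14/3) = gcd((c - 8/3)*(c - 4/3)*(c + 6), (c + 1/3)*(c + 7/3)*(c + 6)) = c + 6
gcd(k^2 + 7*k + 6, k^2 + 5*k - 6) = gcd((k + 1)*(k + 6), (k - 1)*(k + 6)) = k + 6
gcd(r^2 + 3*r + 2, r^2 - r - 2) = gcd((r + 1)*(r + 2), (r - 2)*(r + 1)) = r + 1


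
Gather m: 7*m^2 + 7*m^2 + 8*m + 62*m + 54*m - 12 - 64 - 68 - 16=14*m^2 + 124*m - 160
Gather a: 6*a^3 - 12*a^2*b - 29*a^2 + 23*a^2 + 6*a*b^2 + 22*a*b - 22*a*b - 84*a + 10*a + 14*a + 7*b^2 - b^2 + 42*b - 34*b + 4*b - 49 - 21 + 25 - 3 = 6*a^3 + a^2*(-12*b - 6) + a*(6*b^2 - 60) + 6*b^2 + 12*b - 48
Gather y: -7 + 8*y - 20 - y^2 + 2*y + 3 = -y^2 + 10*y - 24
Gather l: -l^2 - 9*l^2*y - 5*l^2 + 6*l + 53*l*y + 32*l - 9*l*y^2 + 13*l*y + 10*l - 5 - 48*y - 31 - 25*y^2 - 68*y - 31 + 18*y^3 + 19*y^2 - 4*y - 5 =l^2*(-9*y - 6) + l*(-9*y^2 + 66*y + 48) + 18*y^3 - 6*y^2 - 120*y - 72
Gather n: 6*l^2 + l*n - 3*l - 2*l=6*l^2 + l*n - 5*l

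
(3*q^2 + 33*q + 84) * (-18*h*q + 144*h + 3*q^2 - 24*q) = -54*h*q^3 - 162*h*q^2 + 3240*h*q + 12096*h + 9*q^4 + 27*q^3 - 540*q^2 - 2016*q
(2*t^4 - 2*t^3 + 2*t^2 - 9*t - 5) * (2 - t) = -2*t^5 + 6*t^4 - 6*t^3 + 13*t^2 - 13*t - 10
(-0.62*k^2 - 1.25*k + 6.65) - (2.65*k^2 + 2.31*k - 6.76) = -3.27*k^2 - 3.56*k + 13.41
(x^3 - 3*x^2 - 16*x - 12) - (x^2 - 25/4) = x^3 - 4*x^2 - 16*x - 23/4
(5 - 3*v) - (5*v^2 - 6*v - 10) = -5*v^2 + 3*v + 15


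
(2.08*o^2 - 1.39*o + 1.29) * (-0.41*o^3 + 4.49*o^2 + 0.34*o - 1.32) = -0.8528*o^5 + 9.9091*o^4 - 6.0628*o^3 + 2.5739*o^2 + 2.2734*o - 1.7028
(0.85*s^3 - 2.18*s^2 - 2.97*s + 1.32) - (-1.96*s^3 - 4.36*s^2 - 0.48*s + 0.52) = 2.81*s^3 + 2.18*s^2 - 2.49*s + 0.8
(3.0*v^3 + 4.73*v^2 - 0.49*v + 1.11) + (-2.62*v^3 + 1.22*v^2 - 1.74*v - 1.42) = 0.38*v^3 + 5.95*v^2 - 2.23*v - 0.31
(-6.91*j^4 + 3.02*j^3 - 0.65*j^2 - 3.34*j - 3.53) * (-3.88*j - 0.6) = 26.8108*j^5 - 7.5716*j^4 + 0.71*j^3 + 13.3492*j^2 + 15.7004*j + 2.118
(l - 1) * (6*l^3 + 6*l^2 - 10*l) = 6*l^4 - 16*l^2 + 10*l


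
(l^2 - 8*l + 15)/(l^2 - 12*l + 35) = (l - 3)/(l - 7)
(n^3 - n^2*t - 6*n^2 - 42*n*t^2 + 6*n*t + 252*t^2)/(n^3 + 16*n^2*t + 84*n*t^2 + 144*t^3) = (n^2 - 7*n*t - 6*n + 42*t)/(n^2 + 10*n*t + 24*t^2)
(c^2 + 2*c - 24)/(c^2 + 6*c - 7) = (c^2 + 2*c - 24)/(c^2 + 6*c - 7)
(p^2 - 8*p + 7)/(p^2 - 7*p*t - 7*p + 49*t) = (p - 1)/(p - 7*t)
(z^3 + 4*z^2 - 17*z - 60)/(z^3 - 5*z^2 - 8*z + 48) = (z + 5)/(z - 4)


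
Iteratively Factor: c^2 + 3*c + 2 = (c + 1)*(c + 2)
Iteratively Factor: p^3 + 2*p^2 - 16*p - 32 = (p + 4)*(p^2 - 2*p - 8) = (p - 4)*(p + 4)*(p + 2)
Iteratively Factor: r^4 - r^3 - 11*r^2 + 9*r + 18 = (r - 3)*(r^3 + 2*r^2 - 5*r - 6) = (r - 3)*(r - 2)*(r^2 + 4*r + 3) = (r - 3)*(r - 2)*(r + 1)*(r + 3)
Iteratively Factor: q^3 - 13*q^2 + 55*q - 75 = (q - 5)*(q^2 - 8*q + 15) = (q - 5)*(q - 3)*(q - 5)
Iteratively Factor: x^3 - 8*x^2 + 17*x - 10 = (x - 2)*(x^2 - 6*x + 5) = (x - 5)*(x - 2)*(x - 1)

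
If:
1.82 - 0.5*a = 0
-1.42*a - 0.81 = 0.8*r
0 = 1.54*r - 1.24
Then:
No Solution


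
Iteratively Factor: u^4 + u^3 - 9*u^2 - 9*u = (u + 1)*(u^3 - 9*u) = u*(u + 1)*(u^2 - 9) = u*(u - 3)*(u + 1)*(u + 3)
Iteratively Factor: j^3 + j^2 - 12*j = (j + 4)*(j^2 - 3*j) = j*(j + 4)*(j - 3)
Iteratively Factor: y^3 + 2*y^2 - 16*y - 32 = (y + 2)*(y^2 - 16) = (y + 2)*(y + 4)*(y - 4)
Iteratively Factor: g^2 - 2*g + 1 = (g - 1)*(g - 1)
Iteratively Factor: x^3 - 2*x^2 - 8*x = (x - 4)*(x^2 + 2*x) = x*(x - 4)*(x + 2)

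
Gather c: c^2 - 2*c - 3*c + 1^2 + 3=c^2 - 5*c + 4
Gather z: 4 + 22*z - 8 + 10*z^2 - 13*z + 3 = 10*z^2 + 9*z - 1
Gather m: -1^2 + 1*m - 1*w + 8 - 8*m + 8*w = -7*m + 7*w + 7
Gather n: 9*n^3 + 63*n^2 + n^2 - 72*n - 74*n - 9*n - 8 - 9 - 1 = 9*n^3 + 64*n^2 - 155*n - 18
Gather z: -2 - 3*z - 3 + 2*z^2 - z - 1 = 2*z^2 - 4*z - 6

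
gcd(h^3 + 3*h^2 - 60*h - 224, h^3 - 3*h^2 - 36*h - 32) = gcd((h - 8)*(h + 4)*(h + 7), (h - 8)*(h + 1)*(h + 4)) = h^2 - 4*h - 32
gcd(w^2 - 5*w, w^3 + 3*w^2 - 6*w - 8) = 1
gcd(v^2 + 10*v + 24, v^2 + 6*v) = v + 6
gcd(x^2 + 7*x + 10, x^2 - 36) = 1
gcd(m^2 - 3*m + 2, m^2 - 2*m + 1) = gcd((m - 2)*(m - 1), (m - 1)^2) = m - 1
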